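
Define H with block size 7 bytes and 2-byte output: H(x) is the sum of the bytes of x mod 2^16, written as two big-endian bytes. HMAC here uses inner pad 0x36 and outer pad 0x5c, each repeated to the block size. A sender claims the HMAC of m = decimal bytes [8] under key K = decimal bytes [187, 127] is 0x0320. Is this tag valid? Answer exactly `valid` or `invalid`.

invalid

Key decimal bytes [187, 127] = bb 7f is 2 bytes ≤ B = 7; zero-pad to 7 bytes: K' = bb 7f 00 00 00 00 00.
K' ⊕ ipad = 8d 49 36 36 36 36 36; K' ⊕ opad = e7 23 5c 5c 5c 5c 5c.
Inner hash: sum = 141+73+54+54+54+54+54+8 = 492 → 01 ec.
Outer hash (recomputed tag): sum = 231+35+92+92+92+92+92+1+236 = 963 → 03 c3.
Recomputed tag = 03c3; claimed = 0320 → mismatch.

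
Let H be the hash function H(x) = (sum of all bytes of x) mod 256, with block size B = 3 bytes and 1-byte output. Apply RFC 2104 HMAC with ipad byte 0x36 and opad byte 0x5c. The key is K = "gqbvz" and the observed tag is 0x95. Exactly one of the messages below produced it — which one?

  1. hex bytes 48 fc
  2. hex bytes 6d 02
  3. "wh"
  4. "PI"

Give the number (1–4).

Key "gqbvz" = 67 71 62 76 7a is 5 bytes > B = 3, so hash it first: H(key) = 2a, then zero-pad to 3 bytes: K' = 2a 00 00.
K' ⊕ ipad = 1c 36 36; K' ⊕ opad = 76 5c 5c.
m1: inner = H(1c 36 36 48 fc) = cc; tag = H(76 5c 5c cc) = fa
m2: inner = H(1c 36 36 6d 02) = f7; tag = H(76 5c 5c f7) = 25
m3: inner = H(1c 36 36 77 68) = 67; tag = H(76 5c 5c 67) = 95 ← matches
m4: inner = H(1c 36 36 50 49) = 21; tag = H(76 5c 5c 21) = 4f

3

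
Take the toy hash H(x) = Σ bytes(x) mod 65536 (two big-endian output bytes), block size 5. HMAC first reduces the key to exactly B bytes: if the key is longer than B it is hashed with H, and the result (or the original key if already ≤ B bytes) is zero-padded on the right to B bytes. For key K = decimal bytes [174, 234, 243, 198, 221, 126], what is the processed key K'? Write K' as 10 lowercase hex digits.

|K| = 6 > B = 5, so first hash the key.
H(K): sum = 174+234+243+198+221+126 = 1196 → 04 ac.
Zero-pad H(K) = 04 ac to 5 bytes: K' = 04 ac 00 00 00.

04ac000000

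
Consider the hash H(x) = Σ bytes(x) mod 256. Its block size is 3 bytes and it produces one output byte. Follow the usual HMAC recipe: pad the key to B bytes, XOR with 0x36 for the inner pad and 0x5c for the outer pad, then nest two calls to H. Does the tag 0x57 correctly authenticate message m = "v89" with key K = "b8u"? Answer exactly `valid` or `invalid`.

valid

Key "b8u" = 62 38 75 is exactly B = 3 bytes: K' = 62 38 75.
K' ⊕ ipad = 54 0e 43; K' ⊕ opad = 3e 64 29.
Inner hash: sum = 84+14+67+118+56+57 = 396; mod 256 = 140 → 8c.
Outer hash (recomputed tag): sum = 62+100+41+140 = 343; mod 256 = 87 → 57.
Recomputed tag = 57; claimed = 57 → match.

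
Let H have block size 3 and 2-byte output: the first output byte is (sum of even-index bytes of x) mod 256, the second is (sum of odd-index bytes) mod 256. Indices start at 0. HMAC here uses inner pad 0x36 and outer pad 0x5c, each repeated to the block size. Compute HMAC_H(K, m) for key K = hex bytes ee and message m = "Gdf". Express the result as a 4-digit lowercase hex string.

Key hex bytes ee is 1 byte ≤ B = 3; zero-pad to 3 bytes: K' = ee 00 00.
K' ⊕ ipad = d8 36 36.  K' ⊕ opad = b2 5c 5c.
Inner input = (K'⊕ipad) ∥ m = d8 36 36 ∥ 47 64 66.
Inner hash: even-index sum = 370 mod 256 = 114; odd-index sum = 227 mod 256 = 227 → 72 e3.
Outer input = (K'⊕opad) ∥ inner = b2 5c 5c ∥ 72 e3.
Outer hash (tag): even-index sum = 497 mod 256 = 241; odd-index sum = 206 mod 256 = 206 → f1 ce.

f1ce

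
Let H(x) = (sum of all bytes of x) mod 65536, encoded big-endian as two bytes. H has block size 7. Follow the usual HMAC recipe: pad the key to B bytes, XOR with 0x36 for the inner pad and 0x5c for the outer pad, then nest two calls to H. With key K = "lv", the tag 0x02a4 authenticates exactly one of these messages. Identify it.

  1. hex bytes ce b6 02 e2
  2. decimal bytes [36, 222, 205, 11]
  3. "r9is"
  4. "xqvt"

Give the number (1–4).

Key "lv" = 6c 76 is 2 bytes ≤ B = 7; zero-pad to 7 bytes: K' = 6c 76 00 00 00 00 00.
K' ⊕ ipad = 5a 40 36 36 36 36 36; K' ⊕ opad = 30 2a 5c 5c 5c 5c 5c.
m1: inner = H(5a 40 36 36 36 36 36 ce b6 02 e2) = 04 10; tag = H(30 2a 5c 5c 5c 5c 5c 04 10) = 023a
m2: inner = H(5a 40 36 36 36 36 36 24 de cd 0b) = 03 82; tag = H(30 2a 5c 5c 5c 5c 5c 03 82) = 02ab
m3: inner = H(5a 40 36 36 36 36 36 72 39 69 73) = 03 2f; tag = H(30 2a 5c 5c 5c 5c 5c 03 2f) = 0258
m4: inner = H(5a 40 36 36 36 36 36 78 71 76 74) = 03 7b; tag = H(30 2a 5c 5c 5c 5c 5c 03 7b) = 02a4 ← matches

4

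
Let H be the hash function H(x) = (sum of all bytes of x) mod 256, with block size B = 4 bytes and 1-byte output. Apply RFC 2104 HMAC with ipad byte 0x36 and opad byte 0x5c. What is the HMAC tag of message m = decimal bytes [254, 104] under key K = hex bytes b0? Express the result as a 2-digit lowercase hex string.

Key hex bytes b0 is 1 byte ≤ B = 4; zero-pad to 4 bytes: K' = b0 00 00 00.
K' ⊕ ipad = 86 36 36 36.  K' ⊕ opad = ec 5c 5c 5c.
Inner input = (K'⊕ipad) ∥ m = 86 36 36 36 ∥ fe 68.
Inner hash: sum = 134+54+54+54+254+104 = 654; mod 256 = 142 → 8e.
Outer input = (K'⊕opad) ∥ inner = ec 5c 5c 5c ∥ 8e.
Outer hash (tag): sum = 236+92+92+92+142 = 654; mod 256 = 142 → 8e.

8e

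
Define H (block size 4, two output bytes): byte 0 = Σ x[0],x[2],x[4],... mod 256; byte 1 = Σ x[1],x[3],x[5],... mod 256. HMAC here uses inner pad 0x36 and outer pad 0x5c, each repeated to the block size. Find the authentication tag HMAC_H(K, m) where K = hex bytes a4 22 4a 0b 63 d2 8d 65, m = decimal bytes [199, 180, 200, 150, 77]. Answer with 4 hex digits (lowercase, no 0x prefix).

d866

Key hex bytes a4 22 4a 0b 63 d2 8d 65 is 8 bytes > B = 4, so hash it first: H(key) = de 64, then zero-pad to 4 bytes: K' = de 64 00 00.
K' ⊕ ipad = e8 52 36 36.  K' ⊕ opad = 82 38 5c 5c.
Inner input = (K'⊕ipad) ∥ m = e8 52 36 36 ∥ c7 b4 c8 96 4d.
Inner hash: even-index sum = 762 mod 256 = 250; odd-index sum = 466 mod 256 = 210 → fa d2.
Outer input = (K'⊕opad) ∥ inner = 82 38 5c 5c ∥ fa d2.
Outer hash (tag): even-index sum = 472 mod 256 = 216; odd-index sum = 358 mod 256 = 102 → d8 66.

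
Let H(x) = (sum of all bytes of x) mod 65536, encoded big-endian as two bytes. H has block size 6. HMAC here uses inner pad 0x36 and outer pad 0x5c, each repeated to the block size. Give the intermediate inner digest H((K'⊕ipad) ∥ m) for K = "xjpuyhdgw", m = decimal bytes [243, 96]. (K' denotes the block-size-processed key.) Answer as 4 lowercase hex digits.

Key "xjpuyhdgw" = 78 6a 70 75 79 68 64 67 77 is 9 bytes > B = 6, so hash it first: H(key) = 03 ea, then zero-pad to 6 bytes: K' = 03 ea 00 00 00 00.
K' ⊕ ipad = 35 dc 36 36 36 36.
Inner input = 35 dc 36 36 36 36 ∥ f3 60.
Inner hash: sum = 53+220+54+54+54+54+243+96 = 828 → 03 3c.

033c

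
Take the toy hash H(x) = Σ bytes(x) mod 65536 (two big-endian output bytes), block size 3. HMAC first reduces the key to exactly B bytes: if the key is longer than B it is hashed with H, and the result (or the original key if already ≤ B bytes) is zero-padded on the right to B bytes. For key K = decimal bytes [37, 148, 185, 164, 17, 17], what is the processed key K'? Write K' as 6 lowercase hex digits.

023800

|K| = 6 > B = 3, so first hash the key.
H(K): sum = 37+148+185+164+17+17 = 568 → 02 38.
Zero-pad H(K) = 02 38 to 3 bytes: K' = 02 38 00.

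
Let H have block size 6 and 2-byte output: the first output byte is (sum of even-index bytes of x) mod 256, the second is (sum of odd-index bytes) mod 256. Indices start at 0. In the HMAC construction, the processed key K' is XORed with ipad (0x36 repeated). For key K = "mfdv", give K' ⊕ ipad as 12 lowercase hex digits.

Key "mfdv" = 6d 66 64 76 is 4 bytes ≤ B = 6; zero-pad to 6 bytes: K' = 6d 66 64 76 00 00.
XOR each byte with 0x36: 6d⊕36=5b, 66⊕36=50, 64⊕36=52, 76⊕36=40, 00⊕36=36, 00⊕36=36.

5b5052403636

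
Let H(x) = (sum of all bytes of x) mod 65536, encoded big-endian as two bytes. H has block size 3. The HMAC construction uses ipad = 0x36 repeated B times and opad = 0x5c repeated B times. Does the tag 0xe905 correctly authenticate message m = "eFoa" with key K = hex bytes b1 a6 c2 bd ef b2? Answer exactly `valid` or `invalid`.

invalid

Key hex bytes b1 a6 c2 bd ef b2 is 6 bytes > B = 3, so hash it first: H(key) = 04 77, then zero-pad to 3 bytes: K' = 04 77 00.
K' ⊕ ipad = 32 41 36; K' ⊕ opad = 58 2b 5c.
Inner hash: sum = 50+65+54+101+70+111+97 = 548 → 02 24.
Outer hash (recomputed tag): sum = 88+43+92+2+36 = 261 → 01 05.
Recomputed tag = 0105; claimed = e905 → mismatch.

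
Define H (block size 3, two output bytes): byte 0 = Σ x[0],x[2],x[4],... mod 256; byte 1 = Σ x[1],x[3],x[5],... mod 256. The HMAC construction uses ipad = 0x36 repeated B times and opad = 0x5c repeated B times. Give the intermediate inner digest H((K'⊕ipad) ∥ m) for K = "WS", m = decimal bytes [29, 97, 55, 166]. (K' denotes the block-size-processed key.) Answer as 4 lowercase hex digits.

9eb9

Key "WS" = 57 53 is 2 bytes ≤ B = 3; zero-pad to 3 bytes: K' = 57 53 00.
K' ⊕ ipad = 61 65 36.
Inner input = 61 65 36 ∥ 1d 61 37 a6.
Inner hash: even-index sum = 414 mod 256 = 158; odd-index sum = 185 mod 256 = 185 → 9e b9.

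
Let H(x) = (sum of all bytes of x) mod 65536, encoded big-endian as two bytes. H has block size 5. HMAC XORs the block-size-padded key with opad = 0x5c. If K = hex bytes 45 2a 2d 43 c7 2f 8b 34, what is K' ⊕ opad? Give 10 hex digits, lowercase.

Key hex bytes 45 2a 2d 43 c7 2f 8b 34 is 8 bytes > B = 5, so hash it first: H(key) = 02 94, then zero-pad to 5 bytes: K' = 02 94 00 00 00.
XOR each byte with 0x5c: 02⊕5c=5e, 94⊕5c=c8, 00⊕5c=5c, 00⊕5c=5c, 00⊕5c=5c.

5ec85c5c5c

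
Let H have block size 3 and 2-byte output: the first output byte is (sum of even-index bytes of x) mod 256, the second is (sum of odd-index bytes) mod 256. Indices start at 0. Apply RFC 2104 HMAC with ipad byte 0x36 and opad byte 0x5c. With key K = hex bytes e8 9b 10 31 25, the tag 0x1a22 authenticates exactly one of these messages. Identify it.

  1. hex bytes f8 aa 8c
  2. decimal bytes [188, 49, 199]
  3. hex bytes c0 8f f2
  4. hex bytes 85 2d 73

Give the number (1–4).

Key hex bytes e8 9b 10 31 25 is 5 bytes > B = 3, so hash it first: H(key) = 1d cc, then zero-pad to 3 bytes: K' = 1d cc 00.
K' ⊕ ipad = 2b fa 36; K' ⊕ opad = 41 90 5c.
m1: inner = H(2b fa 36 f8 aa 8c) = 0b 7e; tag = H(41 90 5c 0b 7e) = 1b9b
m2: inner = H(2b fa 36 bc 31 c7) = 92 7d; tag = H(41 90 5c 92 7d) = 1a22 ← matches
m3: inner = H(2b fa 36 c0 8f f2) = f0 ac; tag = H(41 90 5c f0 ac) = 4980
m4: inner = H(2b fa 36 85 2d 73) = 8e f2; tag = H(41 90 5c 8e f2) = 8f1e

2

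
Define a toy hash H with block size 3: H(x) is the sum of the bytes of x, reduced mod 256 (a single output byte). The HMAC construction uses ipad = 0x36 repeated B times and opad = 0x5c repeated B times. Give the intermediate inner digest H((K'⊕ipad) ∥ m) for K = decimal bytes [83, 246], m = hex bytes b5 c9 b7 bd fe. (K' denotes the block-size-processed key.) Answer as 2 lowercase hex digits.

Key decimal bytes [83, 246] = 53 f6 is 2 bytes ≤ B = 3; zero-pad to 3 bytes: K' = 53 f6 00.
K' ⊕ ipad = 65 c0 36.
Inner input = 65 c0 36 ∥ b5 c9 b7 bd fe.
Inner hash: sum = 101+192+54+181+201+183+189+254 = 1355; mod 256 = 75 → 4b.

4b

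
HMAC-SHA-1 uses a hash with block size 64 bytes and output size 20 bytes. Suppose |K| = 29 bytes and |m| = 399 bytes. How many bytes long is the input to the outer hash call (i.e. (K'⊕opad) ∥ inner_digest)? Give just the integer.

84

Key is 29 ≤ 64 bytes, zero-padded: |K'| = 64.
Outer input = (K'⊕opad) ∥ H(inner) → 64 + 20 = 84 bytes.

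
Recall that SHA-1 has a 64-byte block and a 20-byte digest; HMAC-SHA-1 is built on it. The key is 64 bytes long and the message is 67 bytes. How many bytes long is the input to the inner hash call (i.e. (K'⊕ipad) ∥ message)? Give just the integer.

131

Key is 64 ≤ 64 bytes, zero-padded: |K'| = 64.
Inner input = (K'⊕ipad) ∥ m → 64 + 67 = 131 bytes.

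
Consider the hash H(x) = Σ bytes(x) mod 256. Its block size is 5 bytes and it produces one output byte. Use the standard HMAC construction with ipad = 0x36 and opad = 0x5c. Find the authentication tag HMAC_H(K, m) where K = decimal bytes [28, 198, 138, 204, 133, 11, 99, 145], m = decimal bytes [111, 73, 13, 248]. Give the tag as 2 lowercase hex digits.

6f

Key decimal bytes [28, 198, 138, 204, 133, 11, 99, 145] = 1c c6 8a cc 85 0b 63 91 is 8 bytes > B = 5, so hash it first: H(key) = bc, then zero-pad to 5 bytes: K' = bc 00 00 00 00.
K' ⊕ ipad = 8a 36 36 36 36.  K' ⊕ opad = e0 5c 5c 5c 5c.
Inner input = (K'⊕ipad) ∥ m = 8a 36 36 36 36 ∥ 6f 49 0d f8.
Inner hash: sum = 138+54+54+54+54+111+73+13+248 = 799; mod 256 = 31 → 1f.
Outer input = (K'⊕opad) ∥ inner = e0 5c 5c 5c 5c ∥ 1f.
Outer hash (tag): sum = 224+92+92+92+92+31 = 623; mod 256 = 111 → 6f.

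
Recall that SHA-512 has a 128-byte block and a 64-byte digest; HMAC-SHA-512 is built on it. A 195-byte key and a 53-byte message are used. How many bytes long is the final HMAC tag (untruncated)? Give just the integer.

64

The tag is one SHA-512 digest: 64 bytes.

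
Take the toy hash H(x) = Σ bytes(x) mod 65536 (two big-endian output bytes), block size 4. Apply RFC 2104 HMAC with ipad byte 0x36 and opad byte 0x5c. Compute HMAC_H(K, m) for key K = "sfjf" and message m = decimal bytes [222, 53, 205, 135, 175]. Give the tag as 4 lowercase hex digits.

Key "sfjf" = 73 66 6a 66 is exactly B = 4 bytes: K' = 73 66 6a 66.
K' ⊕ ipad = 45 50 5c 50.  K' ⊕ opad = 2f 3a 36 3a.
Inner input = (K'⊕ipad) ∥ m = 45 50 5c 50 ∥ de 35 cd 87 af.
Inner hash: sum = 69+80+92+80+222+53+205+135+175 = 1111 → 04 57.
Outer input = (K'⊕opad) ∥ inner = 2f 3a 36 3a ∥ 04 57.
Outer hash (tag): sum = 47+58+54+58+4+87 = 308 → 01 34.

0134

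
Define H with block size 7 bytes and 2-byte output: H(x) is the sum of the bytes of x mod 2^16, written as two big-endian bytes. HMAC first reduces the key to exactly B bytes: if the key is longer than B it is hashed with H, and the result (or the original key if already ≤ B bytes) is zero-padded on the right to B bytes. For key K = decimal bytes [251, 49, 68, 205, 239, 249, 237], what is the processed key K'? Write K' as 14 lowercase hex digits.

Key decimal bytes [251, 49, 68, 205, 239, 249, 237] = fb 31 44 cd ef f9 ed is exactly B = 7 bytes: K' = fb 31 44 cd ef f9 ed.

fb3144cdeff9ed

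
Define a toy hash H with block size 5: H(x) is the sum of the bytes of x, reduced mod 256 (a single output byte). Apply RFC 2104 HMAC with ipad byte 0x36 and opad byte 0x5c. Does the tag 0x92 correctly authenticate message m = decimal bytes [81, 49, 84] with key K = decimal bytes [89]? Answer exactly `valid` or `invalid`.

valid

Key decimal bytes [89] = 59 is 1 byte ≤ B = 5; zero-pad to 5 bytes: K' = 59 00 00 00 00.
K' ⊕ ipad = 6f 36 36 36 36; K' ⊕ opad = 05 5c 5c 5c 5c.
Inner hash: sum = 111+54+54+54+54+81+49+84 = 541; mod 256 = 29 → 1d.
Outer hash (recomputed tag): sum = 5+92+92+92+92+29 = 402; mod 256 = 146 → 92.
Recomputed tag = 92; claimed = 92 → match.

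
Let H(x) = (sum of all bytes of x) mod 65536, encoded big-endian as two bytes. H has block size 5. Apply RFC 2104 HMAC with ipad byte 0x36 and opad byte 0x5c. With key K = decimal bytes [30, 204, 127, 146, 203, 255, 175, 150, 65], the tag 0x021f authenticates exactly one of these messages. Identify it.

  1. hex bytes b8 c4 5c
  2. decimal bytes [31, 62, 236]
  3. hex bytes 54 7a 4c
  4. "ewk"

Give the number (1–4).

Key decimal bytes [30, 204, 127, 146, 203, 255, 175, 150, 65] = 1e cc 7f 92 cb ff af 96 41 is 9 bytes > B = 5, so hash it first: H(key) = 05 4b, then zero-pad to 5 bytes: K' = 05 4b 00 00 00.
K' ⊕ ipad = 33 7d 36 36 36; K' ⊕ opad = 59 17 5c 5c 5c.
m1: inner = H(33 7d 36 36 36 b8 c4 5c) = 03 2a; tag = H(59 17 5c 5c 5c 03 2a) = 01b1
m2: inner = H(33 7d 36 36 36 1f 3e ec) = 02 9b; tag = H(59 17 5c 5c 5c 02 9b) = 0221
m3: inner = H(33 7d 36 36 36 54 7a 4c) = 02 6c; tag = H(59 17 5c 5c 5c 02 6c) = 01f2
m4: inner = H(33 7d 36 36 36 65 77 6b) = 02 99; tag = H(59 17 5c 5c 5c 02 99) = 021f ← matches

4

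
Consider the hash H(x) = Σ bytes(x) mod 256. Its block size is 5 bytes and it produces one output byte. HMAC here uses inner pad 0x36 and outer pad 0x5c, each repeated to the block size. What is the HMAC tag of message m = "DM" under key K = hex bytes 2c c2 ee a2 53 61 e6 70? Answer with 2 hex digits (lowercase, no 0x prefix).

6b

Key hex bytes 2c c2 ee a2 53 61 e6 70 is 8 bytes > B = 5, so hash it first: H(key) = 88, then zero-pad to 5 bytes: K' = 88 00 00 00 00.
K' ⊕ ipad = be 36 36 36 36.  K' ⊕ opad = d4 5c 5c 5c 5c.
Inner input = (K'⊕ipad) ∥ m = be 36 36 36 36 ∥ 44 4d.
Inner hash: sum = 190+54+54+54+54+68+77 = 551; mod 256 = 39 → 27.
Outer input = (K'⊕opad) ∥ inner = d4 5c 5c 5c 5c ∥ 27.
Outer hash (tag): sum = 212+92+92+92+92+39 = 619; mod 256 = 107 → 6b.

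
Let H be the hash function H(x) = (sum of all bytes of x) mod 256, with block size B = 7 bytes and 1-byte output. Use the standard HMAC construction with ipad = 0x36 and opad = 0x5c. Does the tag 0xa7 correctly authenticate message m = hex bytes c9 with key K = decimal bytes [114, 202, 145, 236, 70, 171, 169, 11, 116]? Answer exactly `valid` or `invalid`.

valid

Key decimal bytes [114, 202, 145, 236, 70, 171, 169, 11, 116] = 72 ca 91 ec 46 ab a9 0b 74 is 9 bytes > B = 7, so hash it first: H(key) = d2, then zero-pad to 7 bytes: K' = d2 00 00 00 00 00 00.
K' ⊕ ipad = e4 36 36 36 36 36 36; K' ⊕ opad = 8e 5c 5c 5c 5c 5c 5c.
Inner hash: sum = 228+54+54+54+54+54+54+201 = 753; mod 256 = 241 → f1.
Outer hash (recomputed tag): sum = 142+92+92+92+92+92+92+241 = 935; mod 256 = 167 → a7.
Recomputed tag = a7; claimed = a7 → match.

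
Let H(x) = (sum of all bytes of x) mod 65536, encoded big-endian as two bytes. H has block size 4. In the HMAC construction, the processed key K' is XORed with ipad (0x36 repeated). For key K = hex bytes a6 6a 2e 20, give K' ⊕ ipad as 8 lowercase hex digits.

Key hex bytes a6 6a 2e 20 is exactly B = 4 bytes: K' = a6 6a 2e 20.
XOR each byte with 0x36: a6⊕36=90, 6a⊕36=5c, 2e⊕36=18, 20⊕36=16.

905c1816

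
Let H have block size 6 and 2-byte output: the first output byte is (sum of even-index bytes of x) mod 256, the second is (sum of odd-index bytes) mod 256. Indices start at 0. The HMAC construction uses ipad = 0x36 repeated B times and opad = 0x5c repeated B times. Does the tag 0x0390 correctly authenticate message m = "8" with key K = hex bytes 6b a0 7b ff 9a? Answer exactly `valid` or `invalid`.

invalid

Key hex bytes 6b a0 7b ff 9a is 5 bytes ≤ B = 6; zero-pad to 6 bytes: K' = 6b a0 7b ff 9a 00.
K' ⊕ ipad = 5d 96 4d c9 ac 36; K' ⊕ opad = 37 fc 27 a3 c6 5c.
Inner hash: even-index sum = 398 mod 256 = 142; odd-index sum = 405 mod 256 = 149 → 8e 95.
Outer hash (recomputed tag): even-index sum = 434 mod 256 = 178; odd-index sum = 656 mod 256 = 144 → b2 90.
Recomputed tag = b290; claimed = 0390 → mismatch.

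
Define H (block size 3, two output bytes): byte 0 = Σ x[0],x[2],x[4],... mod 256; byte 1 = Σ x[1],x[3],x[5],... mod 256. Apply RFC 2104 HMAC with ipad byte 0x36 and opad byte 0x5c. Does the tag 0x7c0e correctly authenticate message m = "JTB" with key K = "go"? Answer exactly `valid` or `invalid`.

Key "go" = 67 6f is 2 bytes ≤ B = 3; zero-pad to 3 bytes: K' = 67 6f 00.
K' ⊕ ipad = 51 59 36; K' ⊕ opad = 3b 33 5c.
Inner hash: even-index sum = 219 mod 256 = 219; odd-index sum = 229 mod 256 = 229 → db e5.
Outer hash (recomputed tag): even-index sum = 380 mod 256 = 124; odd-index sum = 270 mod 256 = 14 → 7c 0e.
Recomputed tag = 7c0e; claimed = 7c0e → match.

valid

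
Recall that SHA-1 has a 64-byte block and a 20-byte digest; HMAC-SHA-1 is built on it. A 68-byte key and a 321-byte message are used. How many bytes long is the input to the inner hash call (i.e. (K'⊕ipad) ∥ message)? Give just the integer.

385

Key is 68 > 64 bytes, so it is hashed to 20 bytes then zero-padded to 64: |K'| = 64.
Inner input = (K'⊕ipad) ∥ m → 64 + 321 = 385 bytes.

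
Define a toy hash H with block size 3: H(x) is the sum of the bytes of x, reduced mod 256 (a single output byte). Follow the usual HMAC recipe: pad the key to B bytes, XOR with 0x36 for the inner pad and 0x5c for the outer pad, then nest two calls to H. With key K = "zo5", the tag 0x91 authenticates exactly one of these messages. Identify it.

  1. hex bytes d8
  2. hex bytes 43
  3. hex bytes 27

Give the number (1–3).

Key "zo5" = 7a 6f 35 is exactly B = 3 bytes: K' = 7a 6f 35.
K' ⊕ ipad = 4c 59 03; K' ⊕ opad = 26 33 69.
m1: inner = H(4c 59 03 d8) = 80; tag = H(26 33 69 80) = 42
m2: inner = H(4c 59 03 43) = eb; tag = H(26 33 69 eb) = ad
m3: inner = H(4c 59 03 27) = cf; tag = H(26 33 69 cf) = 91 ← matches

3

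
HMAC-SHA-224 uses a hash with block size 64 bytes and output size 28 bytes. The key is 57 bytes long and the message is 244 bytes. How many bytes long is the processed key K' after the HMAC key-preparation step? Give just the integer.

Key is 57 ≤ 64 bytes, zero-padded: |K'| = 64.

64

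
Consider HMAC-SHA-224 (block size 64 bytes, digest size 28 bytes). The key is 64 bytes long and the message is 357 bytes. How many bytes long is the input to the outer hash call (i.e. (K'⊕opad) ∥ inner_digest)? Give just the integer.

92

Key is 64 ≤ 64 bytes, zero-padded: |K'| = 64.
Outer input = (K'⊕opad) ∥ H(inner) → 64 + 28 = 92 bytes.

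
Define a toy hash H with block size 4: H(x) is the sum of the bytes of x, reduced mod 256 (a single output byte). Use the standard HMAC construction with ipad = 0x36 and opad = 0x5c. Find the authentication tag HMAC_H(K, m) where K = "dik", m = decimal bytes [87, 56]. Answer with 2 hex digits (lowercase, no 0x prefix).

d3

Key "dik" = 64 69 6b is 3 bytes ≤ B = 4; zero-pad to 4 bytes: K' = 64 69 6b 00.
K' ⊕ ipad = 52 5f 5d 36.  K' ⊕ opad = 38 35 37 5c.
Inner input = (K'⊕ipad) ∥ m = 52 5f 5d 36 ∥ 57 38.
Inner hash: sum = 82+95+93+54+87+56 = 467; mod 256 = 211 → d3.
Outer input = (K'⊕opad) ∥ inner = 38 35 37 5c ∥ d3.
Outer hash (tag): sum = 56+53+55+92+211 = 467; mod 256 = 211 → d3.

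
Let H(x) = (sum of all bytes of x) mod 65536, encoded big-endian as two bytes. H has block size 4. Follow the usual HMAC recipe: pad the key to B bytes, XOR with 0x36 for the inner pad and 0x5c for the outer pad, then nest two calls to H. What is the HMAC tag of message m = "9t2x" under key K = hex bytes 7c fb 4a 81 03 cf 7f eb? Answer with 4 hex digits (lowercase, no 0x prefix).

0171

Key hex bytes 7c fb 4a 81 03 cf 7f eb is 8 bytes > B = 4, so hash it first: H(key) = 04 7e, then zero-pad to 4 bytes: K' = 04 7e 00 00.
K' ⊕ ipad = 32 48 36 36.  K' ⊕ opad = 58 22 5c 5c.
Inner input = (K'⊕ipad) ∥ m = 32 48 36 36 ∥ 39 74 32 78.
Inner hash: sum = 50+72+54+54+57+116+50+120 = 573 → 02 3d.
Outer input = (K'⊕opad) ∥ inner = 58 22 5c 5c ∥ 02 3d.
Outer hash (tag): sum = 88+34+92+92+2+61 = 369 → 01 71.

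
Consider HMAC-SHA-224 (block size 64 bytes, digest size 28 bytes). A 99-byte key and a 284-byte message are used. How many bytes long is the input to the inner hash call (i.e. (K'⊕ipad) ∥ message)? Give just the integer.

Key is 99 > 64 bytes, so it is hashed to 28 bytes then zero-padded to 64: |K'| = 64.
Inner input = (K'⊕ipad) ∥ m → 64 + 284 = 348 bytes.

348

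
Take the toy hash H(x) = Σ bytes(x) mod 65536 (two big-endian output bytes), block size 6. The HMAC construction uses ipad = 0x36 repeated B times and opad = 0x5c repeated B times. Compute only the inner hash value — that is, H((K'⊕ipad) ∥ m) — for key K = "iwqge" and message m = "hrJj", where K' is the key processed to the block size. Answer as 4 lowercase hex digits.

Key "iwqge" = 69 77 71 67 65 is 5 bytes ≤ B = 6; zero-pad to 6 bytes: K' = 69 77 71 67 65 00.
K' ⊕ ipad = 5f 41 47 51 53 36.
Inner input = 5f 41 47 51 53 36 ∥ 68 72 4a 6a.
Inner hash: sum = 95+65+71+81+83+54+104+114+74+106 = 847 → 03 4f.

034f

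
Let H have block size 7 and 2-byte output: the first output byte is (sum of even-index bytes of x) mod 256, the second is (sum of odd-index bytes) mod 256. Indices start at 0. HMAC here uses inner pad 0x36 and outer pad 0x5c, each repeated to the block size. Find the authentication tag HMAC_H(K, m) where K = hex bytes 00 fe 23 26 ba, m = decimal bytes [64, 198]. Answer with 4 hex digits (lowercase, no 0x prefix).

Key hex bytes 00 fe 23 26 ba is 5 bytes ≤ B = 7; zero-pad to 7 bytes: K' = 00 fe 23 26 ba 00 00.
K' ⊕ ipad = 36 c8 15 10 8c 36 36.  K' ⊕ opad = 5c a2 7f 7a e6 5c 5c.
Inner input = (K'⊕ipad) ∥ m = 36 c8 15 10 8c 36 36 ∥ 40 c6.
Inner hash: even-index sum = 467 mod 256 = 211; odd-index sum = 334 mod 256 = 78 → d3 4e.
Outer input = (K'⊕opad) ∥ inner = 5c a2 7f 7a e6 5c 5c ∥ d3 4e.
Outer hash (tag): even-index sum = 619 mod 256 = 107; odd-index sum = 587 mod 256 = 75 → 6b 4b.

6b4b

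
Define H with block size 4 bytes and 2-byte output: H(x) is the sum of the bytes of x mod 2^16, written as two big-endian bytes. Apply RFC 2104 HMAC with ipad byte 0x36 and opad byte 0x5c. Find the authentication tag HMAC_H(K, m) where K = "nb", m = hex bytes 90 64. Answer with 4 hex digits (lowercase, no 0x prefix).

0136

Key "nb" = 6e 62 is 2 bytes ≤ B = 4; zero-pad to 4 bytes: K' = 6e 62 00 00.
K' ⊕ ipad = 58 54 36 36.  K' ⊕ opad = 32 3e 5c 5c.
Inner input = (K'⊕ipad) ∥ m = 58 54 36 36 ∥ 90 64.
Inner hash: sum = 88+84+54+54+144+100 = 524 → 02 0c.
Outer input = (K'⊕opad) ∥ inner = 32 3e 5c 5c ∥ 02 0c.
Outer hash (tag): sum = 50+62+92+92+2+12 = 310 → 01 36.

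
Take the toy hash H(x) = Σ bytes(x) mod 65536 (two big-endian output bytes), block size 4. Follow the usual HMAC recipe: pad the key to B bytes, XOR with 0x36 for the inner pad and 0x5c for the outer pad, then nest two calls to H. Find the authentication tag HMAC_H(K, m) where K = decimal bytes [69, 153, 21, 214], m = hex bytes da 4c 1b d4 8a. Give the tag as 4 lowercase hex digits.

0279

Key decimal bytes [69, 153, 21, 214] = 45 99 15 d6 is exactly B = 4 bytes: K' = 45 99 15 d6.
K' ⊕ ipad = 73 af 23 e0.  K' ⊕ opad = 19 c5 49 8a.
Inner input = (K'⊕ipad) ∥ m = 73 af 23 e0 ∥ da 4c 1b d4 8a.
Inner hash: sum = 115+175+35+224+218+76+27+212+138 = 1220 → 04 c4.
Outer input = (K'⊕opad) ∥ inner = 19 c5 49 8a ∥ 04 c4.
Outer hash (tag): sum = 25+197+73+138+4+196 = 633 → 02 79.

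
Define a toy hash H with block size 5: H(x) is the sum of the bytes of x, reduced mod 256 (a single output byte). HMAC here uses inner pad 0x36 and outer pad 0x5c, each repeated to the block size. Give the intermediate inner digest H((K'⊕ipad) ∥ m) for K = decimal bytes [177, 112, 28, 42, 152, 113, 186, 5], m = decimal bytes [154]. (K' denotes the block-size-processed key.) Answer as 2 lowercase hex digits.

8b

Key decimal bytes [177, 112, 28, 42, 152, 113, 186, 5] = b1 70 1c 2a 98 71 ba 05 is 8 bytes > B = 5, so hash it first: H(key) = 2f, then zero-pad to 5 bytes: K' = 2f 00 00 00 00.
K' ⊕ ipad = 19 36 36 36 36.
Inner input = 19 36 36 36 36 ∥ 9a.
Inner hash: sum = 25+54+54+54+54+154 = 395; mod 256 = 139 → 8b.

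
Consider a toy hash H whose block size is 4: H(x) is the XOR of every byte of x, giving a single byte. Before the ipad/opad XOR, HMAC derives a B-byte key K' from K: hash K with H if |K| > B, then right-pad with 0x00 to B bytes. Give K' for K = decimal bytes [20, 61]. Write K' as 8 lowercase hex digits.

143d0000

Key decimal bytes [20, 61] = 14 3d is 2 bytes ≤ B = 4; zero-pad to 4 bytes: K' = 14 3d 00 00.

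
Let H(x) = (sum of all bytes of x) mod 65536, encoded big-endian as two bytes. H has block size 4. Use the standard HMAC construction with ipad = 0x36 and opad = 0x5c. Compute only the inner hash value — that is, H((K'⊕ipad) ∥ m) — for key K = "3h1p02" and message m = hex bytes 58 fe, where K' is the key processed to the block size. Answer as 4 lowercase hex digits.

02a1

Key "3h1p02" = 33 68 31 70 30 32 is 6 bytes > B = 4, so hash it first: H(key) = 01 9e, then zero-pad to 4 bytes: K' = 01 9e 00 00.
K' ⊕ ipad = 37 a8 36 36.
Inner input = 37 a8 36 36 ∥ 58 fe.
Inner hash: sum = 55+168+54+54+88+254 = 673 → 02 a1.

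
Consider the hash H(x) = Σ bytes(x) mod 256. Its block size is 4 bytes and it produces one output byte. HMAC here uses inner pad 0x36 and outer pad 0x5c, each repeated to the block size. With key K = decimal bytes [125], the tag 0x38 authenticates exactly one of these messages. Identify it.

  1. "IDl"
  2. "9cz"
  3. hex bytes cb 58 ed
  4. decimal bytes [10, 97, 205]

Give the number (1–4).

2

Key decimal bytes [125] = 7d is 1 byte ≤ B = 4; zero-pad to 4 bytes: K' = 7d 00 00 00.
K' ⊕ ipad = 4b 36 36 36; K' ⊕ opad = 21 5c 5c 5c.
m1: inner = H(4b 36 36 36 49 44 6c) = e6; tag = H(21 5c 5c 5c e6) = 1b
m2: inner = H(4b 36 36 36 39 63 7a) = 03; tag = H(21 5c 5c 5c 03) = 38 ← matches
m3: inner = H(4b 36 36 36 cb 58 ed) = fd; tag = H(21 5c 5c 5c fd) = 32
m4: inner = H(4b 36 36 36 0a 61 cd) = 25; tag = H(21 5c 5c 5c 25) = 5a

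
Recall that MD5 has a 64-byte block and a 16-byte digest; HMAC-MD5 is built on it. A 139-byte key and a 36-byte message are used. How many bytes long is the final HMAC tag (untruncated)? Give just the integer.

16

The tag is one MD5 digest: 16 bytes.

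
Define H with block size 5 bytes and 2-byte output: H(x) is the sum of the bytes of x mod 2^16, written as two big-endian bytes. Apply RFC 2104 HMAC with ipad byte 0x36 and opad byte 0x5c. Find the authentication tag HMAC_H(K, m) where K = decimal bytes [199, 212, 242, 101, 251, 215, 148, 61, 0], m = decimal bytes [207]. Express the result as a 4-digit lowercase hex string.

027f

Key decimal bytes [199, 212, 242, 101, 251, 215, 148, 61, 0] = c7 d4 f2 65 fb d7 94 3d 00 is 9 bytes > B = 5, so hash it first: H(key) = 05 95, then zero-pad to 5 bytes: K' = 05 95 00 00 00.
K' ⊕ ipad = 33 a3 36 36 36.  K' ⊕ opad = 59 c9 5c 5c 5c.
Inner input = (K'⊕ipad) ∥ m = 33 a3 36 36 36 ∥ cf.
Inner hash: sum = 51+163+54+54+54+207 = 583 → 02 47.
Outer input = (K'⊕opad) ∥ inner = 59 c9 5c 5c 5c ∥ 02 47.
Outer hash (tag): sum = 89+201+92+92+92+2+71 = 639 → 02 7f.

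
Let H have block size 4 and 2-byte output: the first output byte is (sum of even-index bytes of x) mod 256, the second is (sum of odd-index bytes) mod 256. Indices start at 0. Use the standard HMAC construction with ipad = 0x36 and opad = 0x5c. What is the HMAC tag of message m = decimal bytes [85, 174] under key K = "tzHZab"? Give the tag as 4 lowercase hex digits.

Key "tzHZab" = 74 7a 48 5a 61 62 is 6 bytes > B = 4, so hash it first: H(key) = 1d 36, then zero-pad to 4 bytes: K' = 1d 36 00 00.
K' ⊕ ipad = 2b 00 36 36.  K' ⊕ opad = 41 6a 5c 5c.
Inner input = (K'⊕ipad) ∥ m = 2b 00 36 36 ∥ 55 ae.
Inner hash: even-index sum = 182 mod 256 = 182; odd-index sum = 228 mod 256 = 228 → b6 e4.
Outer input = (K'⊕opad) ∥ inner = 41 6a 5c 5c ∥ b6 e4.
Outer hash (tag): even-index sum = 339 mod 256 = 83; odd-index sum = 426 mod 256 = 170 → 53 aa.

53aa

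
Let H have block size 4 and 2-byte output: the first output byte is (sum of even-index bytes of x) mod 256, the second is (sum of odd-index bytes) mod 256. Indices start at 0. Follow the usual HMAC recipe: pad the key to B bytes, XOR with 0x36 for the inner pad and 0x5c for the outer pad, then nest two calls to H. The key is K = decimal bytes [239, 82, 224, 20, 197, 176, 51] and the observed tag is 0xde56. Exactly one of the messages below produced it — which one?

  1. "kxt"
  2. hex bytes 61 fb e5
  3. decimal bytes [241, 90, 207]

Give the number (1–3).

Key decimal bytes [239, 82, 224, 20, 197, 176, 51] = ef 52 e0 14 c5 b0 33 is 7 bytes > B = 4, so hash it first: H(key) = c7 16, then zero-pad to 4 bytes: K' = c7 16 00 00.
K' ⊕ ipad = f1 20 36 36; K' ⊕ opad = 9b 4a 5c 5c.
m1: inner = H(f1 20 36 36 6b 78 74) = 06 ce; tag = H(9b 4a 5c 5c 06 ce) = fd74
m2: inner = H(f1 20 36 36 61 fb e5) = 6d 51; tag = H(9b 4a 5c 5c 6d 51) = 64f7
m3: inner = H(f1 20 36 36 f1 5a cf) = e7 b0; tag = H(9b 4a 5c 5c e7 b0) = de56 ← matches

3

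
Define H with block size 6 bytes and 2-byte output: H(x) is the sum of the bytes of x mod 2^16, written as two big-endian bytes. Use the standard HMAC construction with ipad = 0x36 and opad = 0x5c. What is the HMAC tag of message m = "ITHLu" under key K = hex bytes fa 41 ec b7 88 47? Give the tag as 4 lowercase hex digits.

03c5

Key hex bytes fa 41 ec b7 88 47 is exactly B = 6 bytes: K' = fa 41 ec b7 88 47.
K' ⊕ ipad = cc 77 da 81 be 71.  K' ⊕ opad = a6 1d b0 eb d4 1b.
Inner input = (K'⊕ipad) ∥ m = cc 77 da 81 be 71 ∥ 49 54 48 4c 75.
Inner hash: sum = 204+119+218+129+190+113+73+84+72+76+117 = 1395 → 05 73.
Outer input = (K'⊕opad) ∥ inner = a6 1d b0 eb d4 1b ∥ 05 73.
Outer hash (tag): sum = 166+29+176+235+212+27+5+115 = 965 → 03 c5.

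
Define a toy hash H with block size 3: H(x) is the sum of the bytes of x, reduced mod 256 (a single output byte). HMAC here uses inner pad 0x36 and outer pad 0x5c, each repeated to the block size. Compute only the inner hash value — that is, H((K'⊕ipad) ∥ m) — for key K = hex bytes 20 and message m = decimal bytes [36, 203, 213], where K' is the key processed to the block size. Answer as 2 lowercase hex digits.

Key hex bytes 20 is 1 byte ≤ B = 3; zero-pad to 3 bytes: K' = 20 00 00.
K' ⊕ ipad = 16 36 36.
Inner input = 16 36 36 ∥ 24 cb d5.
Inner hash: sum = 22+54+54+36+203+213 = 582; mod 256 = 70 → 46.

46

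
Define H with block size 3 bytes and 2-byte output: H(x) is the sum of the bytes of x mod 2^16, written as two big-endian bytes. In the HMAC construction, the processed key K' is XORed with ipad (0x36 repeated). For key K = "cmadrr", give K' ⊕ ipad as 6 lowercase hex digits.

344f36

Key "cmadrr" = 63 6d 61 64 72 72 is 6 bytes > B = 3, so hash it first: H(key) = 02 79, then zero-pad to 3 bytes: K' = 02 79 00.
XOR each byte with 0x36: 02⊕36=34, 79⊕36=4f, 00⊕36=36.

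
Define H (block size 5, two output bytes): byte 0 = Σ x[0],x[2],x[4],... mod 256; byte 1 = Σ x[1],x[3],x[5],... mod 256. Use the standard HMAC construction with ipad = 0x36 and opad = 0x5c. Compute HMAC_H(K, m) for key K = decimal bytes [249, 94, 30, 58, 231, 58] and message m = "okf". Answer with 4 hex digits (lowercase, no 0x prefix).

Key decimal bytes [249, 94, 30, 58, 231, 58] = f9 5e 1e 3a e7 3a is 6 bytes > B = 5, so hash it first: H(key) = fe d2, then zero-pad to 5 bytes: K' = fe d2 00 00 00.
K' ⊕ ipad = c8 e4 36 36 36.  K' ⊕ opad = a2 8e 5c 5c 5c.
Inner input = (K'⊕ipad) ∥ m = c8 e4 36 36 36 ∥ 6f 6b 66.
Inner hash: even-index sum = 415 mod 256 = 159; odd-index sum = 495 mod 256 = 239 → 9f ef.
Outer input = (K'⊕opad) ∥ inner = a2 8e 5c 5c 5c ∥ 9f ef.
Outer hash (tag): even-index sum = 585 mod 256 = 73; odd-index sum = 393 mod 256 = 137 → 49 89.

4989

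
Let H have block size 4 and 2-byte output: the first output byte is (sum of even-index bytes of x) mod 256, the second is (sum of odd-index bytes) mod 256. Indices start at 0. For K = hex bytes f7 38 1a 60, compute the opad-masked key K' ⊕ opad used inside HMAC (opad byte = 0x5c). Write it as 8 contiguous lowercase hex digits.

Key hex bytes f7 38 1a 60 is exactly B = 4 bytes: K' = f7 38 1a 60.
XOR each byte with 0x5c: f7⊕5c=ab, 38⊕5c=64, 1a⊕5c=46, 60⊕5c=3c.

ab64463c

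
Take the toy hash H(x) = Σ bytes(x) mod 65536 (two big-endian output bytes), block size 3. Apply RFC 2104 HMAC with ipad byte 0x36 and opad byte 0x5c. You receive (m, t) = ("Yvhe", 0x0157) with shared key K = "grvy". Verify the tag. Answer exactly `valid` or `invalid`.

Key "grvy" = 67 72 76 79 is 4 bytes > B = 3, so hash it first: H(key) = 01 c8, then zero-pad to 3 bytes: K' = 01 c8 00.
K' ⊕ ipad = 37 fe 36; K' ⊕ opad = 5d 94 5c.
Inner hash: sum = 55+254+54+89+118+104+101 = 775 → 03 07.
Outer hash (recomputed tag): sum = 93+148+92+3+7 = 343 → 01 57.
Recomputed tag = 0157; claimed = 0157 → match.

valid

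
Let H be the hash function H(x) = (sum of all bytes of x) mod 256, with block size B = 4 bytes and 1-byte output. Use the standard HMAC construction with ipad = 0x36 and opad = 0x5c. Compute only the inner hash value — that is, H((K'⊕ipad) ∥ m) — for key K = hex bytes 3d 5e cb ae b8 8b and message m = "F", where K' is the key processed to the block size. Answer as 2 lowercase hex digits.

Key hex bytes 3d 5e cb ae b8 8b is 6 bytes > B = 4, so hash it first: H(key) = 57, then zero-pad to 4 bytes: K' = 57 00 00 00.
K' ⊕ ipad = 61 36 36 36.
Inner input = 61 36 36 36 ∥ 46.
Inner hash: sum = 97+54+54+54+70 = 329; mod 256 = 73 → 49.

49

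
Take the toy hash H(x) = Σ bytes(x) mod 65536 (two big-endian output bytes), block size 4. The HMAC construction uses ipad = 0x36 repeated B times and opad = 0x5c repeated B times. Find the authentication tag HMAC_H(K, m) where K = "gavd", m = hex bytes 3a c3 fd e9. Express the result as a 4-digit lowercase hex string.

00fb

Key "gavd" = 67 61 76 64 is exactly B = 4 bytes: K' = 67 61 76 64.
K' ⊕ ipad = 51 57 40 52.  K' ⊕ opad = 3b 3d 2a 38.
Inner input = (K'⊕ipad) ∥ m = 51 57 40 52 ∥ 3a c3 fd e9.
Inner hash: sum = 81+87+64+82+58+195+253+233 = 1053 → 04 1d.
Outer input = (K'⊕opad) ∥ inner = 3b 3d 2a 38 ∥ 04 1d.
Outer hash (tag): sum = 59+61+42+56+4+29 = 251 → 00 fb.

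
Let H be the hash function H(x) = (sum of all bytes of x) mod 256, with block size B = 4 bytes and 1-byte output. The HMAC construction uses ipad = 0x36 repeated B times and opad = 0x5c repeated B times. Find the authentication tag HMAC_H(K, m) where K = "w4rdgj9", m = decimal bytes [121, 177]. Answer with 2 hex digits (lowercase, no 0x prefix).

Key "w4rdgj9" = 77 34 72 64 67 6a 39 is 7 bytes > B = 4, so hash it first: H(key) = 8b, then zero-pad to 4 bytes: K' = 8b 00 00 00.
K' ⊕ ipad = bd 36 36 36.  K' ⊕ opad = d7 5c 5c 5c.
Inner input = (K'⊕ipad) ∥ m = bd 36 36 36 ∥ 79 b1.
Inner hash: sum = 189+54+54+54+121+177 = 649; mod 256 = 137 → 89.
Outer input = (K'⊕opad) ∥ inner = d7 5c 5c 5c ∥ 89.
Outer hash (tag): sum = 215+92+92+92+137 = 628; mod 256 = 116 → 74.

74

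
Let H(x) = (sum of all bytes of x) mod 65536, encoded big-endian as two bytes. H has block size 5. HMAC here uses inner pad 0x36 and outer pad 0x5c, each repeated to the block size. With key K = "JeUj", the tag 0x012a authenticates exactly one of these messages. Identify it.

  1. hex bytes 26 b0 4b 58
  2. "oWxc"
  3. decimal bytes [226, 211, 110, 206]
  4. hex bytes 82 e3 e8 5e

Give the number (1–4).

Key "JeUj" = 4a 65 55 6a is 4 bytes ≤ B = 5; zero-pad to 5 bytes: K' = 4a 65 55 6a 00.
K' ⊕ ipad = 7c 53 63 5c 36; K' ⊕ opad = 16 39 09 36 5c.
m1: inner = H(7c 53 63 5c 36 26 b0 4b 58) = 03 3d; tag = H(16 39 09 36 5c 03 3d) = 012a ← matches
m2: inner = H(7c 53 63 5c 36 6f 57 78 63) = 03 65; tag = H(16 39 09 36 5c 03 65) = 0152
m3: inner = H(7c 53 63 5c 36 e2 d3 6e ce) = 04 b5; tag = H(16 39 09 36 5c 04 b5) = 01a3
m4: inner = H(7c 53 63 5c 36 82 e3 e8 5e) = 04 6f; tag = H(16 39 09 36 5c 04 6f) = 015d

1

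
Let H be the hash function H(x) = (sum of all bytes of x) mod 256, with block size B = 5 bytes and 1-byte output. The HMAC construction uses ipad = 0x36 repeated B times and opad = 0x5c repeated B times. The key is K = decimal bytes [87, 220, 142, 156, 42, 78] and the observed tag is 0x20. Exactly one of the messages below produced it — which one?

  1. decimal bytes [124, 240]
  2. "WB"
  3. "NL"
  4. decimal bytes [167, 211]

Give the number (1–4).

Key decimal bytes [87, 220, 142, 156, 42, 78] = 57 dc 8e 9c 2a 4e is 6 bytes > B = 5, so hash it first: H(key) = d5, then zero-pad to 5 bytes: K' = d5 00 00 00 00.
K' ⊕ ipad = e3 36 36 36 36; K' ⊕ opad = 89 5c 5c 5c 5c.
m1: inner = H(e3 36 36 36 36 7c f0) = 27; tag = H(89 5c 5c 5c 5c 27) = 20 ← matches
m2: inner = H(e3 36 36 36 36 57 42) = 54; tag = H(89 5c 5c 5c 5c 54) = 4d
m3: inner = H(e3 36 36 36 36 4e 4c) = 55; tag = H(89 5c 5c 5c 5c 55) = 4e
m4: inner = H(e3 36 36 36 36 a7 d3) = 35; tag = H(89 5c 5c 5c 5c 35) = 2e

1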